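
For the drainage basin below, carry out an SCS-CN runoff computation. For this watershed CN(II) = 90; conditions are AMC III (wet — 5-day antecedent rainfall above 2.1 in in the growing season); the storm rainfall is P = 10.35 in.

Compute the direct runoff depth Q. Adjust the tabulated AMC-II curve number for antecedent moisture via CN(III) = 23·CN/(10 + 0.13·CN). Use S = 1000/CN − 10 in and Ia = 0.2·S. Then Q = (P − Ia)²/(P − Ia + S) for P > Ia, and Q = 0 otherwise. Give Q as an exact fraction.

Q = 1801917601/184018860 in ≈ 9.792 in

Adjust CN=90 to AMC III: 23·90/(10 + 0.13·90) → 2070 ÷ (217/10) = 20700/217 ≈ 95.392
Max retention: S = 1000/(20700/217) − 10 = 100/207 in (≈ 0.483 in)
Ia = 0.2S: 0.2·0.483 = 0.097 in (exactly 20/207)
Since P=10.350 > Ia=0.097: effective rainfall P−Ia = 42449/4140 in
Q: (42449/4140)² ÷ (44449/4140) = 1801917601/184018860 in (≈ 9.792 in)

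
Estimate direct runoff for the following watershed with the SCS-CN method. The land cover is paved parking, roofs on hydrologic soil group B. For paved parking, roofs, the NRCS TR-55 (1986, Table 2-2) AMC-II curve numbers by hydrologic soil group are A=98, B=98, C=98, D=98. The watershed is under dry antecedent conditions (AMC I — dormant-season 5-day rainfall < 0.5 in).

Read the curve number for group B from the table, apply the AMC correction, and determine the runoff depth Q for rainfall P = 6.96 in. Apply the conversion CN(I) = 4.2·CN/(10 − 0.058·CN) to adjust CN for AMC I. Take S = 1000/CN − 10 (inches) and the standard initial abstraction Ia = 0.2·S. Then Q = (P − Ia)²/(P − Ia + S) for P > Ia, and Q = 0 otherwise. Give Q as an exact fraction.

NRCS table: paved parking, roofs, soil group B → CN(II) = 98
CN(I) from CN(II)=98: (4.2·98)/(10 − 0.058·98) = 102900/1079 ≈ 95.366
Retention S: 1000/CN − 10 with CN=95.366 → S = 500/1029 ≈ 0.486 in
Ia = 0.2S: 0.2·0.486 = 0.097 in (exactly 100/1029)
P − Ia = 6.960 − 0.097 = 176546/25725 ≈ 6.863 in (> 0, runoff occurs)
Runoff Q = (P−Ia)²/(P−Ia+S) = (6.863)²/(6.863+0.486) = 15584245058/2431604175 ≈ 6.409 in

Q = 15584245058/2431604175 in ≈ 6.409 in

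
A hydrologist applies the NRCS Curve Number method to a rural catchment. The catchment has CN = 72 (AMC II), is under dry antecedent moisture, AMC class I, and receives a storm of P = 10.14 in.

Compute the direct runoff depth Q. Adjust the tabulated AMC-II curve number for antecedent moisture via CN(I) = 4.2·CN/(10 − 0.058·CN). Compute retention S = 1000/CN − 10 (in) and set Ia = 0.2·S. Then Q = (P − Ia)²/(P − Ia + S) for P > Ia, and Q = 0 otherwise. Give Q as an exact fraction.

Q = 125193721/31980150 in ≈ 3.915 in

Adjust CN=72 to AMC I: 4.2·72/(10 − 0.058·72) → (1512/5) ÷ (728/125) = 675/13 ≈ 51.923
Retention S: 1000/CN − 10 with CN=51.923 → S = 250/27 ≈ 9.259 in
Initial abstraction Ia = S/5 = (250/27)/5 = 50/27 ≈ 1.852 in
Excess rainfall: 10.140 − 1.852 = 8.288 in; P > Ia so Q > 0
Runoff Q = (P−Ia)²/(P−Ia+S) = (8.288)²/(8.288+9.259) = 125193721/31980150 ≈ 3.915 in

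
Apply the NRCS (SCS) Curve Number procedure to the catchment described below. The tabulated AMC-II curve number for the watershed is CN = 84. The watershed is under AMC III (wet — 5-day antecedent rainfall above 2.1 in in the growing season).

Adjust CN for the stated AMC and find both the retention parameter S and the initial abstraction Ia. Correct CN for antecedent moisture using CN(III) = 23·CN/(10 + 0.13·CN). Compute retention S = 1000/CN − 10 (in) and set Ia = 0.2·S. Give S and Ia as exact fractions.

Wet (AMC III): CN(III) = 23·84/(10 + 0.13·84) = 1932/(523/25) = 48300/523 ≈ 92.352
S = 1000/(48300/523) − 10 = 400/483 in ≈ 0.828 in
Ia = 0.2S: 0.2·0.828 = 0.166 in (exactly 80/483)

S = 400/483 in ≈ 0.828 in; Ia = 80/483 in ≈ 0.166 in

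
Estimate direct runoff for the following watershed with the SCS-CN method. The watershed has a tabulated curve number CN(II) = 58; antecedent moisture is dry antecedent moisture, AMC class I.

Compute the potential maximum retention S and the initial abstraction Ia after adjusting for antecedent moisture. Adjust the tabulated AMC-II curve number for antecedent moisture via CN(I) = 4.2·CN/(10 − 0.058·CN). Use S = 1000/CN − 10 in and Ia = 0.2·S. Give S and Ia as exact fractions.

Dry (AMC I): CN(I) = 4.2·58/(10 − 0.058·58) = (1218/5)/(1659/250) = 2900/79 ≈ 36.709
Max retention: S = 1000/(2900/79) − 10 = 500/29 in (≈ 17.241 in)
Initial abstraction Ia = S/5 = (500/29)/5 = 100/29 ≈ 3.448 in

S = 500/29 in ≈ 17.241 in; Ia = 100/29 in ≈ 3.448 in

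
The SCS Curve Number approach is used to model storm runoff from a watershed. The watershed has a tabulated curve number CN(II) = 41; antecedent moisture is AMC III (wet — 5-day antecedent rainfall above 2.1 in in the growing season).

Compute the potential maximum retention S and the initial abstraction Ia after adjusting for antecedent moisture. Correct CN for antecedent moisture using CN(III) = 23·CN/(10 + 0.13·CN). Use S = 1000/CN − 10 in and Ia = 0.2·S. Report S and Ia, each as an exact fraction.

Wet (AMC III): CN(III) = 23·41/(10 + 0.13·41) = 943/(1533/100) = 94300/1533 ≈ 61.513
S = 1000/(94300/1533) − 10 = 5900/943 in ≈ 6.257 in
Ia = 0.2S: 0.2·6.257 = 1.251 in (exactly 1180/943)

S = 5900/943 in ≈ 6.257 in; Ia = 1180/943 in ≈ 1.251 in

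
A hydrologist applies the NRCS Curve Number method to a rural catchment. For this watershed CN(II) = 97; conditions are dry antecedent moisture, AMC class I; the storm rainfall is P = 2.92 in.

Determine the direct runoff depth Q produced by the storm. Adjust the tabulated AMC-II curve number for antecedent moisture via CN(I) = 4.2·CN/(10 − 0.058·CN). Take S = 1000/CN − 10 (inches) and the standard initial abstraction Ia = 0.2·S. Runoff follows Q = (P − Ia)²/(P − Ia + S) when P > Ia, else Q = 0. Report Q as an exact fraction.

Adjust CN=97 to AMC I: 4.2·97/(10 − 0.058·97) → (2037/5) ÷ (2187/500) = 67900/729 ≈ 93.141
Retention S: 1000/CN − 10 with CN=93.141 → S = 500/679 ≈ 0.736 in
Ia = 0.2·(500/679) = 100/679 in ≈ 0.147 in
Since P=2.920 > Ia=0.147: effective rainfall P−Ia = 47067/16975 in
Runoff Q = (P−Ia)²/(P−Ia+S) = (2.773)²/(2.773+0.736) = 2215302489/1011149825 ≈ 2.191 in

Q = 2215302489/1011149825 in ≈ 2.191 in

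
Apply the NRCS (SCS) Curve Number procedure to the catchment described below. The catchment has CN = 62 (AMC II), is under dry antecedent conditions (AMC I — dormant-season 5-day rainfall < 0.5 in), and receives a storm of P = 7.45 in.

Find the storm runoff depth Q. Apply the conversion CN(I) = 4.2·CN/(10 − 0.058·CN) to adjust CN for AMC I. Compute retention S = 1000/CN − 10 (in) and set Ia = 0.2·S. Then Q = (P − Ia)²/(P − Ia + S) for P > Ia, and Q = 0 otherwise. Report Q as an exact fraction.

Q = 3480882001/3241966980 in ≈ 1.074 in

CN(I) from CN(II)=62: (4.2·62)/(10 − 0.058·62) = 65100/1601 ≈ 40.662
Retention S: 1000/CN − 10 with CN=40.662 → S = 9500/651 ≈ 14.593 in
Ia = 0.2S: 0.2·14.593 = 2.919 in (exactly 1900/651)
Since P=7.450 > Ia=2.919: effective rainfall P−Ia = 58999/13020 in
Q: (58999/13020)² ÷ (248999/13020) = 3480882001/3241966980 in (≈ 1.074 in)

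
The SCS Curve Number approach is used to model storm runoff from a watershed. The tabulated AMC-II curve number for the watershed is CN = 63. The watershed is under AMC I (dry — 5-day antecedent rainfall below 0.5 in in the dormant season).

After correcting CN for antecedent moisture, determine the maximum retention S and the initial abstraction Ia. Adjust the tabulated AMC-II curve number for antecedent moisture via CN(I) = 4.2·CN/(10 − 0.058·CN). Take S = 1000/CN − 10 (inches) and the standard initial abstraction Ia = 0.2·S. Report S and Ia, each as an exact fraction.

Dry (AMC I): CN(I) = 4.2·63/(10 − 0.058·63) = (1323/5)/(3173/500) = 132300/3173 ≈ 41.696
S = 1000/(132300/3173) − 10 = 18500/1323 in ≈ 13.983 in
Initial abstraction Ia = S/5 = (18500/1323)/5 = 3700/1323 ≈ 2.797 in

S = 18500/1323 in ≈ 13.983 in; Ia = 3700/1323 in ≈ 2.797 in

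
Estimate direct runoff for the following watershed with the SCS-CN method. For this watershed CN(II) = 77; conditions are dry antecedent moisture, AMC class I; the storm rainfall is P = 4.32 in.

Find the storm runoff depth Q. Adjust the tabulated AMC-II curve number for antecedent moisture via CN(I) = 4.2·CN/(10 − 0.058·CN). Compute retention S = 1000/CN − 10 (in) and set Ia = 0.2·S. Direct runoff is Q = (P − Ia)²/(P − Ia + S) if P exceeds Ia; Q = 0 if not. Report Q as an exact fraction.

Adjust CN=77 to AMC I: 4.2·77/(10 − 0.058·77) → (1617/5) ÷ (2767/500) = 161700/2767 ≈ 58.439
S = 1000/(161700/2767) − 10 = 11500/1617 in ≈ 7.112 in
Initial abstraction Ia = S/5 = (11500/1617)/5 = 2300/1617 ≈ 1.422 in
P − Ia = 4.320 − 1.422 = 117136/40425 ≈ 2.898 in (> 0, runoff occurs)
Q = (117136/40425)²/((117136/40425) + 11500/1617) = (13720842496/1634180625)/(404636/40425) = 3430210624/4089352575 in ≈ 0.839 in

Q = 3430210624/4089352575 in ≈ 0.839 in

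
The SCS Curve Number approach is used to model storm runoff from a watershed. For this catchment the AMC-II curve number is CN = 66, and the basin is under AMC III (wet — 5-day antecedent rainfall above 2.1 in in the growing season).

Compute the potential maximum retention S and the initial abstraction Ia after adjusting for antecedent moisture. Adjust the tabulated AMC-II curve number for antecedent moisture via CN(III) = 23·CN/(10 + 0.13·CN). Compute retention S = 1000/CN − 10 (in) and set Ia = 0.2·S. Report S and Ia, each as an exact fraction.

CN(III) from CN(II)=66: (23·66)/(10 + 0.13·66) = 75900/929 ≈ 81.701
Retention S: 1000/CN − 10 with CN=81.701 → S = 1700/759 ≈ 2.240 in
Initial abstraction Ia = S/5 = (1700/759)/5 = 340/759 ≈ 0.448 in

S = 1700/759 in ≈ 2.240 in; Ia = 340/759 in ≈ 0.448 in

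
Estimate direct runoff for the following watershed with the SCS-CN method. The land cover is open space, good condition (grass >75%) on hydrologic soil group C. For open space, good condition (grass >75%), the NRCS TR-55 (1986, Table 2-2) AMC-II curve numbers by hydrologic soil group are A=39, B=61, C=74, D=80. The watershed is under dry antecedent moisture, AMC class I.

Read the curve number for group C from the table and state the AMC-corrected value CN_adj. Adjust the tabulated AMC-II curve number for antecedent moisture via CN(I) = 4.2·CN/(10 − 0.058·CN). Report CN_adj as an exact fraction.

NRCS table: open space, good condition (grass >75%), soil group C → CN(II) = 74
Dry (AMC I): CN(I) = 4.2·74/(10 − 0.058·74) = (1554/5)/(1427/250) = 77700/1427 ≈ 54.450

CN_adj = 77700/1427 ≈ 54.450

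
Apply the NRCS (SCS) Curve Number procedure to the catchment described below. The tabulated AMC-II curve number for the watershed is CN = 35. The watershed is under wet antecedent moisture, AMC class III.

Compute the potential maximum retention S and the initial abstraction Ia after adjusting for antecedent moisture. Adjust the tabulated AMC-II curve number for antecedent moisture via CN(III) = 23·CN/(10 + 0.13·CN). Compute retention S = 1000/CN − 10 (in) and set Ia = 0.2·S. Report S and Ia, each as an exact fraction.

CN(III) from CN(II)=35: (23·35)/(10 + 0.13·35) = 16100/291 ≈ 55.326
S = 1000/(16100/291) − 10 = 1300/161 in ≈ 8.075 in
Ia = 0.2·(1300/161) = 260/161 in ≈ 1.615 in

S = 1300/161 in ≈ 8.075 in; Ia = 260/161 in ≈ 1.615 in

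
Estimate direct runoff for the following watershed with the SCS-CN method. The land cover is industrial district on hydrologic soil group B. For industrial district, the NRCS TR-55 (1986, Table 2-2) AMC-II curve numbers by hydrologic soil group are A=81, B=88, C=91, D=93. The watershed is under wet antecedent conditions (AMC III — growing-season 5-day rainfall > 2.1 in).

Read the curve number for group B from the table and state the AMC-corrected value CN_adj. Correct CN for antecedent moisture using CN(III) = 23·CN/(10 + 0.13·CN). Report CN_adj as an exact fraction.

CN_adj = 6325/67 ≈ 94.403

NRCS table: industrial district, soil group B → CN(II) = 88
CN(III) from CN(II)=88: (23·88)/(10 + 0.13·88) = 6325/67 ≈ 94.403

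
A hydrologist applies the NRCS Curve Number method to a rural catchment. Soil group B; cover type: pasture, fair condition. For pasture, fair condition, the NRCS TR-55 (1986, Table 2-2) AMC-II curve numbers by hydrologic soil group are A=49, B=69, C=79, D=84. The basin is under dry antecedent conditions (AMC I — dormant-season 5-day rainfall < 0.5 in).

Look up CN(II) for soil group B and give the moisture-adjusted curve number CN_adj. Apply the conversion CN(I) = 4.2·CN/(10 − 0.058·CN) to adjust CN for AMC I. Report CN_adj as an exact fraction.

NRCS table: pasture, fair condition, soil group B → CN(II) = 69
Dry (AMC I): CN(I) = 4.2·69/(10 − 0.058·69) = (1449/5)/(2999/500) = 144900/2999 ≈ 48.316

CN_adj = 144900/2999 ≈ 48.316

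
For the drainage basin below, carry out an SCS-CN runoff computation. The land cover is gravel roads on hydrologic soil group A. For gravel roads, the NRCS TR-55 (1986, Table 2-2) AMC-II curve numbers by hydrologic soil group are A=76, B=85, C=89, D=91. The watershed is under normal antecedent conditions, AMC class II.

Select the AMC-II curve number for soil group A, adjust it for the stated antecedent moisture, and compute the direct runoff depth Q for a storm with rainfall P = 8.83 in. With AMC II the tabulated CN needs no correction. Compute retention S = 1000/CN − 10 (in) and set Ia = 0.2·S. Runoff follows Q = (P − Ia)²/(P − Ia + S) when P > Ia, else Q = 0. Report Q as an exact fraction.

NRCS table: gravel roads, soil group A → CN(II) = 76
Average conditions: CN = 76 (no AMC adjustment).
Retention S: 1000/CN − 10 with CN=76.000 → S = 60/19 ≈ 3.158 in
Ia = 0.2S: 0.2·3.158 = 0.632 in (exactly 12/19)
P − Ia = 8.830 − 0.632 = 15577/1900 ≈ 8.198 in (> 0, runoff occurs)
Q: (15577/1900)² ÷ (21577/1900) = 242642929/40996300 in (≈ 5.919 in)

Q = 242642929/40996300 in ≈ 5.919 in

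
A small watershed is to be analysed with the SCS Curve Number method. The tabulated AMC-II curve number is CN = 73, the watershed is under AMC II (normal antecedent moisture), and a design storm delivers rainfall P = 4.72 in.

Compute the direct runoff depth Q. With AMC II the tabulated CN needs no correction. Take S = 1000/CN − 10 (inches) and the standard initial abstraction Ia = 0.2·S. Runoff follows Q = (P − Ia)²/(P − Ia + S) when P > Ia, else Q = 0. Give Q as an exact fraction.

Q = 26382848/12787775 in ≈ 2.063 in

CN(II) = 73; AMC II needs no correction.
Max retention: S = 1000/73 − 10 = 270/73 in (≈ 3.699 in)
Ia = 0.2S: 0.2·3.699 = 0.740 in (exactly 54/73)
Excess rainfall: 4.720 − 0.740 = 3.980 in; P > Ia so Q > 0
Q: (7264/1825)² ÷ (14014/1825) = 26382848/12787775 in (≈ 2.063 in)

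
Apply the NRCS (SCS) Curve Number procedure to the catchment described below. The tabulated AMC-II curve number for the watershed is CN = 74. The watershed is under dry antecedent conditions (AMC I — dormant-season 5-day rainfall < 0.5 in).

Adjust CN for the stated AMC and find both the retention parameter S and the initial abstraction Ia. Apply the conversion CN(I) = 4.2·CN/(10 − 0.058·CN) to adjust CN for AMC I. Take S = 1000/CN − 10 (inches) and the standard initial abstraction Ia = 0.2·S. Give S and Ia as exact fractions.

CN(I) from CN(II)=74: (4.2·74)/(10 − 0.058·74) = 77700/1427 ≈ 54.450
Max retention: S = 1000/(77700/1427) − 10 = 6500/777 in (≈ 8.366 in)
Initial abstraction Ia = S/5 = (6500/777)/5 = 1300/777 ≈ 1.673 in

S = 6500/777 in ≈ 8.366 in; Ia = 1300/777 in ≈ 1.673 in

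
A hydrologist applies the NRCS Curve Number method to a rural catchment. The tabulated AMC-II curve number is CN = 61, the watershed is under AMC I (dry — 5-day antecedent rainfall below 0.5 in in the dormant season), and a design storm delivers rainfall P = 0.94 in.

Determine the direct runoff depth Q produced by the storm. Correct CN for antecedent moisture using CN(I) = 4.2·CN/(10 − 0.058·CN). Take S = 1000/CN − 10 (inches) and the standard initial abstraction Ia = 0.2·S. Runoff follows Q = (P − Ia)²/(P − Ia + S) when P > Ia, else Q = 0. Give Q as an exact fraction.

Adjust CN=61 to AMC I: 4.2·61/(10 − 0.058·61) → (1281/5) ÷ (3231/500) = 42700/1077 ≈ 39.647
S = 1000/(42700/1077) − 10 = 6500/427 in ≈ 15.222 in
Initial abstraction Ia = S/5 = (6500/427)/5 = 1300/427 ≈ 3.044 in
P = 0.940 ≤ Ia = 3.044 in: entire storm abstracted, Q = 0.

Q = 0 in ≈ 0.000 in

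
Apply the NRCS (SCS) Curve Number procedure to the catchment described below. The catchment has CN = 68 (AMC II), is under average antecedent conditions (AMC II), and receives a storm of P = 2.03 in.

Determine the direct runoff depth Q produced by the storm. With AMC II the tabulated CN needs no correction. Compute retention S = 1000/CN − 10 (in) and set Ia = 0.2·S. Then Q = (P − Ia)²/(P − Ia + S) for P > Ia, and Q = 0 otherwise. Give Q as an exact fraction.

AMC II — tabulated CN = 68 applies directly.
Retention S: 1000/CN − 10 with CN=68.000 → S = 80/17 ≈ 4.706 in
Initial abstraction Ia = S/5 = (80/17)/5 = 16/17 ≈ 0.941 in
Excess rainfall: 2.030 − 0.941 = 1.089 in; P > Ia so Q > 0
Runoff Q = (P−Ia)²/(P−Ia+S) = (1.089)²/(1.089+4.706) = 3426201/16746700 ≈ 0.205 in

Q = 3426201/16746700 in ≈ 0.205 in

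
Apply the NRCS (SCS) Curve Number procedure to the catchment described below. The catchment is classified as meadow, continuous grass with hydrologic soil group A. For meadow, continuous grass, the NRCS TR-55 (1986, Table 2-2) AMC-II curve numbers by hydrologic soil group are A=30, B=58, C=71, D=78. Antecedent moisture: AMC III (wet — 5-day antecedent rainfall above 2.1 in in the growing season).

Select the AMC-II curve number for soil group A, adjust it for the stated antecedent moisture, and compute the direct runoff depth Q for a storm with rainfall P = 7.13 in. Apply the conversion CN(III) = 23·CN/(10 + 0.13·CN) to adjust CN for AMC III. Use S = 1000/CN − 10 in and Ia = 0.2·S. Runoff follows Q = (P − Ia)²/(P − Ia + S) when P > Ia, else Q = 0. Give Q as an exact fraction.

NRCS table: meadow, continuous grass, soil group A → CN(II) = 30
CN(III) from CN(II)=30: (23·30)/(10 + 0.13·30) = 6900/139 ≈ 49.640
Max retention: S = 1000/(6900/139) − 10 = 700/69 in (≈ 10.145 in)
Initial abstraction Ia = S/5 = (700/69)/5 = 140/69 ≈ 2.029 in
Since P=7.130 > Ia=2.029: effective rainfall P−Ia = 35197/6900 in
Q: (35197/6900)² ÷ (105197/6900) = 1238828809/725859300 in (≈ 1.707 in)

Q = 1238828809/725859300 in ≈ 1.707 in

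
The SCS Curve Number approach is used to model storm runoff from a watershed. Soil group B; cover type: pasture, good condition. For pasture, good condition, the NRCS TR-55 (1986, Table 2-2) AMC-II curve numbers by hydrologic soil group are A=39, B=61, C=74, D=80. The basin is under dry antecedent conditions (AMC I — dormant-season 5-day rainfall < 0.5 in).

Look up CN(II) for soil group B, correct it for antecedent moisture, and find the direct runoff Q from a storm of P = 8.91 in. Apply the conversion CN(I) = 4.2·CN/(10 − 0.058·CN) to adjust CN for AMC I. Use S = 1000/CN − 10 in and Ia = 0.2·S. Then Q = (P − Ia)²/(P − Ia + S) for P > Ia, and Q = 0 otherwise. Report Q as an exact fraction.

NRCS table: pasture, good condition, soil group B → CN(II) = 61
CN(I) from CN(II)=61: (4.2·61)/(10 − 0.058·61) = 42700/1077 ≈ 39.647
S = 1000/(42700/1077) − 10 = 6500/427 in ≈ 15.222 in
Initial abstraction Ia = S/5 = (6500/427)/5 = 1300/427 ≈ 3.044 in
P − Ia = 8.910 − 3.044 = 250457/42700 ≈ 5.866 in (> 0, runoff occurs)
Runoff Q = (P−Ia)²/(P−Ia+S) = (5.866)²/(5.866+15.222) = 62728708849/38449513900 ≈ 1.631 in

Q = 62728708849/38449513900 in ≈ 1.631 in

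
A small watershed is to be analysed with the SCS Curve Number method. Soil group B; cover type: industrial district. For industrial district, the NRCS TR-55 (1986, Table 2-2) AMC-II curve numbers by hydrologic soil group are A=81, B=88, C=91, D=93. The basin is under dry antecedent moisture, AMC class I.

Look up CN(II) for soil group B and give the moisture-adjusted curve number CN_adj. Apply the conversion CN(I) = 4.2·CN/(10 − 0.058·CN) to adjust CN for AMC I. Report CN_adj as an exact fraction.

CN_adj = 3850/51 ≈ 75.490

NRCS table: industrial district, soil group B → CN(II) = 88
Dry (AMC I): CN(I) = 4.2·88/(10 − 0.058·88) = (1848/5)/(612/125) = 3850/51 ≈ 75.490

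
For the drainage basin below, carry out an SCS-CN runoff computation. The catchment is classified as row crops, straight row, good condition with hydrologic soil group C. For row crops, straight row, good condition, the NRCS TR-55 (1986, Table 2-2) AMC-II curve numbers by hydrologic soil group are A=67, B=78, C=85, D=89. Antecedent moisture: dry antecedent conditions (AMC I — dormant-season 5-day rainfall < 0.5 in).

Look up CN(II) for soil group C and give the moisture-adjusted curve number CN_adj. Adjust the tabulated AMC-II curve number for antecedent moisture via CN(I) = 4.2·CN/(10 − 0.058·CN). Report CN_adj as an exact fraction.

CN_adj = 11900/169 ≈ 70.414

NRCS table: row crops, straight row, good condition, soil group C → CN(II) = 85
Adjust CN=85 to AMC I: 4.2·85/(10 − 0.058·85) → 357 ÷ (507/100) = 11900/169 ≈ 70.414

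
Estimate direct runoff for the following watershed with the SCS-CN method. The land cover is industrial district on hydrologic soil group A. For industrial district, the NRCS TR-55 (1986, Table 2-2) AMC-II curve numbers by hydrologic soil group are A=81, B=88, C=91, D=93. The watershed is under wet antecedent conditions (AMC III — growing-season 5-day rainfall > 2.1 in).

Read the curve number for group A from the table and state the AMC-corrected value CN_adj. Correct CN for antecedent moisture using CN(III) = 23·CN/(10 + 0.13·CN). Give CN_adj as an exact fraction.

CN_adj = 186300/2053 ≈ 90.745

NRCS table: industrial district, soil group A → CN(II) = 81
Wet (AMC III): CN(III) = 23·81/(10 + 0.13·81) = 1863/(2053/100) = 186300/2053 ≈ 90.745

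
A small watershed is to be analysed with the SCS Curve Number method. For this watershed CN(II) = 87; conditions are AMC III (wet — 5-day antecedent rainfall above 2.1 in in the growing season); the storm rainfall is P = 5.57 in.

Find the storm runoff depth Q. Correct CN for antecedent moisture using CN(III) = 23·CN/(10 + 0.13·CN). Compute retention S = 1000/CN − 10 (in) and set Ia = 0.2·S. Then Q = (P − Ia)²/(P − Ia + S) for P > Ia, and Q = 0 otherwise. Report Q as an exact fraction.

Adjust CN=87 to AMC III: 23·87/(10 + 0.13·87) → 2001 ÷ (2131/100) = 200100/2131 ≈ 93.900
Retention S: 1000/CN − 10 with CN=93.900 → S = 1300/2001 ≈ 0.650 in
Ia = 0.2S: 0.2·0.650 = 0.130 in (exactly 260/2001)
Excess rainfall: 5.570 − 0.130 = 5.440 in; P > Ia so Q > 0
Q = (1088557/200100)²/((1088557/200100) + 1300/2001) = (1184956342249/40040010000)/(1218557/200100) = 1184956342249/243833255700 in ≈ 4.860 in

Q = 1184956342249/243833255700 in ≈ 4.860 in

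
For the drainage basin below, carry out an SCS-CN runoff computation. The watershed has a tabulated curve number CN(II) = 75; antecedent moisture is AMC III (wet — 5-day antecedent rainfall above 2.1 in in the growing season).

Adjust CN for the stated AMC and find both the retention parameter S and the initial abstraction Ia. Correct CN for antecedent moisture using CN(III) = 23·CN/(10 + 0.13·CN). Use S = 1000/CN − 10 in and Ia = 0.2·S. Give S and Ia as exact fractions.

Wet (AMC III): CN(III) = 23·75/(10 + 0.13·75) = 1725/(79/4) = 6900/79 ≈ 87.342
Max retention: S = 1000/(6900/79) − 10 = 100/69 in (≈ 1.449 in)
Ia = 0.2·(100/69) = 20/69 in ≈ 0.290 in

S = 100/69 in ≈ 1.449 in; Ia = 20/69 in ≈ 0.290 in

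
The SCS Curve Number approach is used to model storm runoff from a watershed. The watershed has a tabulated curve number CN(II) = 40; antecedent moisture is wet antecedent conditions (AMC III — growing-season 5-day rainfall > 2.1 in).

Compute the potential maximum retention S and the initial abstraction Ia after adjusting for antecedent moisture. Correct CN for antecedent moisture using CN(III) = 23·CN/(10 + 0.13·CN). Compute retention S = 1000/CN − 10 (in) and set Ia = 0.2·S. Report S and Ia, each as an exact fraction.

S = 150/23 in ≈ 6.522 in; Ia = 30/23 in ≈ 1.304 in

CN(III) from CN(II)=40: (23·40)/(10 + 0.13·40) = 1150/19 ≈ 60.526
Retention S: 1000/CN − 10 with CN=60.526 → S = 150/23 ≈ 6.522 in
Initial abstraction Ia = S/5 = (150/23)/5 = 30/23 ≈ 1.304 in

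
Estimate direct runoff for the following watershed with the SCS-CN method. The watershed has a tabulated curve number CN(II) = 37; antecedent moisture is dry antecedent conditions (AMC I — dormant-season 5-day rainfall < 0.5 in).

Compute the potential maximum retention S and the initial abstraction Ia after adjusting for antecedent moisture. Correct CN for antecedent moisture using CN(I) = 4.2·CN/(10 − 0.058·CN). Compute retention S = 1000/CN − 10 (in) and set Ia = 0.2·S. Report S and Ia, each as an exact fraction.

S = 1500/37 in ≈ 40.541 in; Ia = 300/37 in ≈ 8.108 in

Adjust CN=37 to AMC I: 4.2·37/(10 − 0.058·37) → (777/5) ÷ (3927/500) = 3700/187 ≈ 19.786
S = 1000/(3700/187) − 10 = 1500/37 in ≈ 40.541 in
Initial abstraction Ia = S/5 = (1500/37)/5 = 300/37 ≈ 8.108 in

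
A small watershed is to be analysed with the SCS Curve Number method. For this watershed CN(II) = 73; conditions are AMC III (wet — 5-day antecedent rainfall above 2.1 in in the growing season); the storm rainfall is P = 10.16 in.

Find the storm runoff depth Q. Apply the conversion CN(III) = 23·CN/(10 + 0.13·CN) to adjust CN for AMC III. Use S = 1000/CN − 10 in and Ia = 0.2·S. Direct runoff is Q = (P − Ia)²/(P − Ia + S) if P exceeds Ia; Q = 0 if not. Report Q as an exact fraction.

Wet (AMC III): CN(III) = 23·73/(10 + 0.13·73) = 1679/(1949/100) = 167900/1949 ≈ 86.147
Retention S: 1000/CN − 10 with CN=86.147 → S = 2700/1679 ≈ 1.608 in
Initial abstraction Ia = S/5 = (2700/1679)/5 = 540/1679 ≈ 0.322 in
Since P=10.160 > Ia=0.322: effective rainfall P−Ia = 412966/41975 in
Q: (412966/41975)² ÷ (480466/41975) = 85270458578/10083780175 in (≈ 8.456 in)

Q = 85270458578/10083780175 in ≈ 8.456 in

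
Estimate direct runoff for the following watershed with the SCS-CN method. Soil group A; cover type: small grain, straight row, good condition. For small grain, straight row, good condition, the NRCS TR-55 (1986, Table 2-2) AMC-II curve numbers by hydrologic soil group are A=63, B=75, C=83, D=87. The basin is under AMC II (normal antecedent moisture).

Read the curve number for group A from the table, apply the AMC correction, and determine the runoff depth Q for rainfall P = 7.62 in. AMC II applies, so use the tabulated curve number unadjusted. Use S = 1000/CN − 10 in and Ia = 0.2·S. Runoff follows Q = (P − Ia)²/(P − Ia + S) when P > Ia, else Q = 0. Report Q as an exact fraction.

NRCS table: small grain, straight row, good condition, soil group A → CN(II) = 63
AMC II — tabulated CN = 63 applies directly.
Max retention: S = 1000/63 − 10 = 370/63 in (≈ 5.873 in)
Ia = 0.2S: 0.2·5.873 = 1.175 in (exactly 74/63)
P − Ia = 7.620 − 1.175 = 20303/3150 ≈ 6.445 in (> 0, runoff occurs)
Q = (20303/3150)²/((20303/3150) + 370/63) = (412211809/9922500)/(38803/3150) = 412211809/122229450 in ≈ 3.372 in

Q = 412211809/122229450 in ≈ 3.372 in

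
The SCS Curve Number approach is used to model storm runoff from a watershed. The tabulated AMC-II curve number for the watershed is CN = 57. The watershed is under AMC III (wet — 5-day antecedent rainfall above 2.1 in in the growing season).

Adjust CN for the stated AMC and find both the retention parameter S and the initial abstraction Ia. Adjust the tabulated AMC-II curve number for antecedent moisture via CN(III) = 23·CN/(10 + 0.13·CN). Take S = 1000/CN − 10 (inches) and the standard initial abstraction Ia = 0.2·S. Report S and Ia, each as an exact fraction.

S = 4300/1311 in ≈ 3.280 in; Ia = 860/1311 in ≈ 0.656 in

CN(III) from CN(II)=57: (23·57)/(10 + 0.13·57) = 131100/1741 ≈ 75.302
S = 1000/(131100/1741) − 10 = 4300/1311 in ≈ 3.280 in
Ia = 0.2·(4300/1311) = 860/1311 in ≈ 0.656 in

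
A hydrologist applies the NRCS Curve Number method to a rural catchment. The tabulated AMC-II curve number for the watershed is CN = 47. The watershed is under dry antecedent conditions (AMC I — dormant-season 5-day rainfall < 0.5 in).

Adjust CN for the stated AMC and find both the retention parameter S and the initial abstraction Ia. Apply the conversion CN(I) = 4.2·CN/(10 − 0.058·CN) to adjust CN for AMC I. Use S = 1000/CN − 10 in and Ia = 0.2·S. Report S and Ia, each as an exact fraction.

S = 26500/987 in ≈ 26.849 in; Ia = 5300/987 in ≈ 5.370 in

CN(I) from CN(II)=47: (4.2·47)/(10 − 0.058·47) = 98700/3637 ≈ 27.138
Retention S: 1000/CN − 10 with CN=27.138 → S = 26500/987 ≈ 26.849 in
Initial abstraction Ia = S/5 = (26500/987)/5 = 5300/987 ≈ 5.370 in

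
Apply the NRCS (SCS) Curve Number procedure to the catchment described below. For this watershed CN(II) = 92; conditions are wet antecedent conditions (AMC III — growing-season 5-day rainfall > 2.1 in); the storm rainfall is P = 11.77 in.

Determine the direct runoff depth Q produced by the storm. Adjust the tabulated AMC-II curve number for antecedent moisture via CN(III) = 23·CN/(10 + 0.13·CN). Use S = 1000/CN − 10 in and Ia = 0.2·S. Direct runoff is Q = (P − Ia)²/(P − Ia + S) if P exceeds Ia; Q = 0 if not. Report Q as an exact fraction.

Q = 382706788689/33783685700 in ≈ 11.328 in

Adjust CN=92 to AMC III: 23·92/(10 + 0.13·92) → 2116 ÷ (549/25) = 52900/549 ≈ 96.357
Max retention: S = 1000/(52900/549) − 10 = 200/529 in (≈ 0.378 in)
Initial abstraction Ia = S/5 = (200/529)/5 = 40/529 ≈ 0.076 in
P − Ia = 11.770 − 0.076 = 618633/52900 ≈ 11.694 in (> 0, runoff occurs)
Q = (618633/52900)²/((618633/52900) + 200/529) = (382706788689/2798410000)/(638633/52900) = 382706788689/33783685700 in ≈ 11.328 in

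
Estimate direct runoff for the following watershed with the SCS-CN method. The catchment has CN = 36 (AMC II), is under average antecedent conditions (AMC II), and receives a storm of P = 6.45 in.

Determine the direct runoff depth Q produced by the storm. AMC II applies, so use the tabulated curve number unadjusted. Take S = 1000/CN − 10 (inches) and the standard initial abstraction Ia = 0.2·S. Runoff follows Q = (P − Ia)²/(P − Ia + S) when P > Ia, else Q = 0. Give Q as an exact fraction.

Q = 271441/669780 in ≈ 0.405 in

AMC II — tabulated CN = 36 applies directly.
S = 1000/36 − 10 = 160/9 in ≈ 17.778 in
Ia = 0.2S: 0.2·17.778 = 3.556 in (exactly 32/9)
P − Ia = 6.450 − 3.556 = 521/180 ≈ 2.894 in (> 0, runoff occurs)
Q = (521/180)²/((521/180) + 160/9) = (271441/32400)/(3721/180) = 271441/669780 in ≈ 0.405 in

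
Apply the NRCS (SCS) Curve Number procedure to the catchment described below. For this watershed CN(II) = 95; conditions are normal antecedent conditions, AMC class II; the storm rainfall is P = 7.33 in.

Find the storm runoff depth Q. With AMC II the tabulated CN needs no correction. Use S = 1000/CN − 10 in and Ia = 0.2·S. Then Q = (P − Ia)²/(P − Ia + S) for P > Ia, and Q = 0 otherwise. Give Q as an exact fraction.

CN(II) = 95; AMC II needs no correction.
Max retention: S = 1000/95 − 10 = 10/19 in (≈ 0.526 in)
Ia = 0.2·(10/19) = 2/19 in ≈ 0.105 in
Since P=7.330 > Ia=0.105: effective rainfall P−Ia = 13727/1900 in
Q = (13727/1900)²/((13727/1900) + 10/19) = (188430529/3610000)/(14727/1900) = 188430529/27981300 in ≈ 6.734 in

Q = 188430529/27981300 in ≈ 6.734 in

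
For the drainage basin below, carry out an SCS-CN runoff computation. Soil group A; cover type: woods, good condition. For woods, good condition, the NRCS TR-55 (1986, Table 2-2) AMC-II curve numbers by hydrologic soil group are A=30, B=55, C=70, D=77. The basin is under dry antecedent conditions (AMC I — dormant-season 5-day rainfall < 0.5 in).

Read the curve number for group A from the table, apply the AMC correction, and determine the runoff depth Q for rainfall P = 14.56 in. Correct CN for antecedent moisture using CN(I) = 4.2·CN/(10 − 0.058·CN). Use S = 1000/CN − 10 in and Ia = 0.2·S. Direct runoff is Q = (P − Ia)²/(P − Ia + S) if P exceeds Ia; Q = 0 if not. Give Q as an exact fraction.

Q = 150544/746775 in ≈ 0.202 in

NRCS table: woods, good condition, soil group A → CN(II) = 30
Adjust CN=30 to AMC I: 4.2·30/(10 − 0.058·30) → 126 ÷ (413/50) = 900/59 ≈ 15.254
Retention S: 1000/CN − 10 with CN=15.254 → S = 500/9 ≈ 55.556 in
Initial abstraction Ia = S/5 = (500/9)/5 = 100/9 ≈ 11.111 in
P − Ia = 14.560 − 11.111 = 776/225 ≈ 3.449 in (> 0, runoff occurs)
Q: (776/225)² ÷ (13276/225) = 150544/746775 in (≈ 0.202 in)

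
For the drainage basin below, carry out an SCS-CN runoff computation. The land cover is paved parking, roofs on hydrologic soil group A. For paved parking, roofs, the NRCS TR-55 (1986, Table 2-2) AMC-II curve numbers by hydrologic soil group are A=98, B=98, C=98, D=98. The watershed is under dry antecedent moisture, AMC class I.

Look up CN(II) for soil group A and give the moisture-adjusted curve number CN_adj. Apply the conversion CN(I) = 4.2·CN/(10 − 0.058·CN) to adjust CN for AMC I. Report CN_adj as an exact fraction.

NRCS table: paved parking, roofs, soil group A → CN(II) = 98
Adjust CN=98 to AMC I: 4.2·98/(10 − 0.058·98) → (2058/5) ÷ (1079/250) = 102900/1079 ≈ 95.366

CN_adj = 102900/1079 ≈ 95.366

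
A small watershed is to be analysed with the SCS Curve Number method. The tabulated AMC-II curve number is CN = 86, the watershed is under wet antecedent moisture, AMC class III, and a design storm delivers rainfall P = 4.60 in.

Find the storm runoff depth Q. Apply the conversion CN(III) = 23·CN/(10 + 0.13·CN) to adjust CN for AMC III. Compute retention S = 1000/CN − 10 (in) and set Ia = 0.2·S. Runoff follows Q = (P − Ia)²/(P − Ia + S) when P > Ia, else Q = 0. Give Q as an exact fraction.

Q = 486070209/126329915 in ≈ 3.848 in

CN(III) from CN(II)=86: (23·86)/(10 + 0.13·86) = 98900/1059 ≈ 93.390
Max retention: S = 1000/(98900/1059) − 10 = 700/989 in (≈ 0.708 in)
Initial abstraction Ia = S/5 = (700/989)/5 = 140/989 ≈ 0.142 in
Excess rainfall: 4.600 − 0.142 = 4.458 in; P > Ia so Q > 0
Runoff Q = (P−Ia)²/(P−Ia+S) = (4.458)²/(4.458+0.708) = 486070209/126329915 ≈ 3.848 in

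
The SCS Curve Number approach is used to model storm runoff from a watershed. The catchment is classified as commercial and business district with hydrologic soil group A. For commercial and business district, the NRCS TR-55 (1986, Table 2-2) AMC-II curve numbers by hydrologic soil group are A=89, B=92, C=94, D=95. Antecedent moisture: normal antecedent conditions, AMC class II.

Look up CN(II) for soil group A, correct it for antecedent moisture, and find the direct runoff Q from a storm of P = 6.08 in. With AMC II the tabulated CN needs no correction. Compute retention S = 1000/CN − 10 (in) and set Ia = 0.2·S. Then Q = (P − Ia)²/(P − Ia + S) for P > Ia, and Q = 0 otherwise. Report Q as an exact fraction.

NRCS table: commercial and business district, soil group A → CN(II) = 89
CN(II) = 89; AMC II needs no correction.
Retention S: 1000/CN − 10 with CN=89.000 → S = 110/89 ≈ 1.236 in
Ia = 0.2S: 0.2·1.236 = 0.247 in (exactly 22/89)
Since P=6.080 > Ia=0.247: effective rainfall P−Ia = 12978/2225 in
Q = (12978/2225)²/((12978/2225) + 110/89) = (168428484/4950625)/(15728/2225) = 42107121/8748700 in ≈ 4.813 in

Q = 42107121/8748700 in ≈ 4.813 in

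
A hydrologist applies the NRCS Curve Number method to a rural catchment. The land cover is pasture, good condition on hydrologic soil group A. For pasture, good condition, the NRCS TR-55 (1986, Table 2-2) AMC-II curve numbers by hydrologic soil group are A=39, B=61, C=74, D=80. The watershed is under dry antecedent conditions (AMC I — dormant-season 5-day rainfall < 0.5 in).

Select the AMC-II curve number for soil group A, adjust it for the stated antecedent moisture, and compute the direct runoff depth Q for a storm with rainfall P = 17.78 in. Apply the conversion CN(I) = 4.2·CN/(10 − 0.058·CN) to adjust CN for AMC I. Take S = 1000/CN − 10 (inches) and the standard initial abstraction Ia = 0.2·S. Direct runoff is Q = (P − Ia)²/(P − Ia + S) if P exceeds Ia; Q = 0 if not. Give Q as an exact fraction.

Q = 179005994281/79774326450 in ≈ 2.244 in

NRCS table: pasture, good condition, soil group A → CN(II) = 39
CN(I) from CN(II)=39: (4.2·39)/(10 − 0.058·39) = 81900/3869 ≈ 21.168
S = 1000/(81900/3869) − 10 = 30500/819 in ≈ 37.241 in
Ia = 0.2S: 0.2·37.241 = 7.448 in (exactly 6100/819)
Excess rainfall: 17.780 − 7.448 = 10.332 in; P > Ia so Q > 0
Runoff Q = (P−Ia)²/(P−Ia+S) = (10.332)²/(10.332+37.241) = 179005994281/79774326450 ≈ 2.244 in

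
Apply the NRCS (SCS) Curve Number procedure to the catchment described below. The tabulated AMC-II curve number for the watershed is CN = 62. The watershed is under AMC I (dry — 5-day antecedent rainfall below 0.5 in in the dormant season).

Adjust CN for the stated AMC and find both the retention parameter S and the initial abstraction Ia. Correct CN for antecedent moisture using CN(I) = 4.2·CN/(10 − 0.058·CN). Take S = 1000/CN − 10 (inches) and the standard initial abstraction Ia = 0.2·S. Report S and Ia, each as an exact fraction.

S = 9500/651 in ≈ 14.593 in; Ia = 1900/651 in ≈ 2.919 in

CN(I) from CN(II)=62: (4.2·62)/(10 − 0.058·62) = 65100/1601 ≈ 40.662
Retention S: 1000/CN − 10 with CN=40.662 → S = 9500/651 ≈ 14.593 in
Ia = 0.2S: 0.2·14.593 = 2.919 in (exactly 1900/651)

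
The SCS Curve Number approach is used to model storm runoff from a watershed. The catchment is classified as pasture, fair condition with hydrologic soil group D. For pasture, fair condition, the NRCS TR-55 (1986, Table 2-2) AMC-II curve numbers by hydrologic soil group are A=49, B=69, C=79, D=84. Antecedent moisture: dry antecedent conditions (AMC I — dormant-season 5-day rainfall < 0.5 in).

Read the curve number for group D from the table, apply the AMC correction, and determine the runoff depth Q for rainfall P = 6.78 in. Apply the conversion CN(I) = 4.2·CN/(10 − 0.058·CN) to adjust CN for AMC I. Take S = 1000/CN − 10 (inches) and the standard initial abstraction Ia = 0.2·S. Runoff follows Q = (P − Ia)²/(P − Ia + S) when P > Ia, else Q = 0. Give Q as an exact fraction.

NRCS table: pasture, fair condition, soil group D → CN(II) = 84
Adjust CN=84 to AMC I: 4.2·84/(10 − 0.058·84) → (1764/5) ÷ (641/125) = 44100/641 ≈ 68.799
Retention S: 1000/CN − 10 with CN=68.799 → S = 2000/441 ≈ 4.535 in
Ia = 0.2·(2000/441) = 400/441 in ≈ 0.907 in
Excess rainfall: 6.780 − 0.907 = 5.873 in; P > Ia so Q > 0
Runoff Q = (P−Ia)²/(P−Ia+S) = (5.873)²/(5.873+4.535) = 16769991001/5060452950 ≈ 3.314 in

Q = 16769991001/5060452950 in ≈ 3.314 in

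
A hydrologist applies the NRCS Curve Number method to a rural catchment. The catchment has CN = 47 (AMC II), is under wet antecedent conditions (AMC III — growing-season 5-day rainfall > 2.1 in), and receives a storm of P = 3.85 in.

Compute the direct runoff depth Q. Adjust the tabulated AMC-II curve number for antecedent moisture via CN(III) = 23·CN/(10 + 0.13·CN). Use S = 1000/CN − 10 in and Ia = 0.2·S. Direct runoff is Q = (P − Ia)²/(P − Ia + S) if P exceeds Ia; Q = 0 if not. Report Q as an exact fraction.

Q = 3848589369/3632959940 in ≈ 1.059 in

CN(III) from CN(II)=47: (23·47)/(10 + 0.13·47) = 108100/1611 ≈ 67.101
Retention S: 1000/CN − 10 with CN=67.101 → S = 5300/1081 ≈ 4.903 in
Initial abstraction Ia = S/5 = (5300/1081)/5 = 1060/1081 ≈ 0.981 in
Since P=3.850 > Ia=0.981: effective rainfall P−Ia = 62037/21620 in
Runoff Q = (P−Ia)²/(P−Ia+S) = (2.869)²/(2.869+4.903) = 3848589369/3632959940 ≈ 1.059 in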